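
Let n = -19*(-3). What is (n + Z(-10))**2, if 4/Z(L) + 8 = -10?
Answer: 261121/81 ≈ 3223.7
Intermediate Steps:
n = 57
Z(L) = -2/9 (Z(L) = 4/(-8 - 10) = 4/(-18) = 4*(-1/18) = -2/9)
(n + Z(-10))**2 = (57 - 2/9)**2 = (511/9)**2 = 261121/81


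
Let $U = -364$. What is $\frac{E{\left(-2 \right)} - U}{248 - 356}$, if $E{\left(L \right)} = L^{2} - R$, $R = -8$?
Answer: $- \frac{94}{27} \approx -3.4815$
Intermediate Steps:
$E{\left(L \right)} = 8 + L^{2}$ ($E{\left(L \right)} = L^{2} - -8 = L^{2} + 8 = 8 + L^{2}$)
$\frac{E{\left(-2 \right)} - U}{248 - 356} = \frac{\left(8 + \left(-2\right)^{2}\right) - -364}{248 - 356} = \frac{\left(8 + 4\right) + 364}{-108} = \left(12 + 364\right) \left(- \frac{1}{108}\right) = 376 \left(- \frac{1}{108}\right) = - \frac{94}{27}$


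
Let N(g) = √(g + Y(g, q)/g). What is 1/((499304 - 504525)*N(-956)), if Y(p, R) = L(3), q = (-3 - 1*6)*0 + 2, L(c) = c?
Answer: 2*I*√218431421/4771675519 ≈ 6.1946e-6*I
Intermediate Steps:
q = 2 (q = (-3 - 6)*0 + 2 = -9*0 + 2 = 0 + 2 = 2)
Y(p, R) = 3
N(g) = √(g + 3/g)
1/((499304 - 504525)*N(-956)) = 1/((499304 - 504525)*(√(-956 + 3/(-956)))) = 1/((-5221)*(√(-956 + 3*(-1/956)))) = -1/(5221*√(-956 - 3/956)) = -(-2*I*√218431421/913939)/5221 = -(-2)*I*√218431421/4771675519 = 2*I*√218431421/4771675519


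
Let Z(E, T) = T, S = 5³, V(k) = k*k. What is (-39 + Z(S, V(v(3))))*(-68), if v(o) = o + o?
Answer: 204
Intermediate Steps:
v(o) = 2*o
V(k) = k²
S = 125
(-39 + Z(S, V(v(3))))*(-68) = (-39 + (2*3)²)*(-68) = (-39 + 6²)*(-68) = (-39 + 36)*(-68) = -3*(-68) = 204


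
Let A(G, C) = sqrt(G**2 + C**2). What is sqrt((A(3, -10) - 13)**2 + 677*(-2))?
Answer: sqrt(-1354 + (13 - sqrt(109))**2) ≈ 36.708*I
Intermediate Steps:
A(G, C) = sqrt(C**2 + G**2)
sqrt((A(3, -10) - 13)**2 + 677*(-2)) = sqrt((sqrt((-10)**2 + 3**2) - 13)**2 + 677*(-2)) = sqrt((sqrt(100 + 9) - 13)**2 - 1354) = sqrt((sqrt(109) - 13)**2 - 1354) = sqrt((-13 + sqrt(109))**2 - 1354) = sqrt(-1354 + (-13 + sqrt(109))**2)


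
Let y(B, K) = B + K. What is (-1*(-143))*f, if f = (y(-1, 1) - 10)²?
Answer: 14300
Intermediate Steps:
f = 100 (f = ((-1 + 1) - 10)² = (0 - 10)² = (-10)² = 100)
(-1*(-143))*f = -1*(-143)*100 = 143*100 = 14300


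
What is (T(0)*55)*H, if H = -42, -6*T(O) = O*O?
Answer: 0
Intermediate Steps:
T(O) = -O**2/6 (T(O) = -O*O/6 = -O**2/6)
(T(0)*55)*H = (-1/6*0**2*55)*(-42) = (-1/6*0*55)*(-42) = (0*55)*(-42) = 0*(-42) = 0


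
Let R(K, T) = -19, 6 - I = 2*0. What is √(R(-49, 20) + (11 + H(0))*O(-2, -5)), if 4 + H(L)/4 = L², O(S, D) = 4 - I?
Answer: 3*I ≈ 3.0*I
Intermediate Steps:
I = 6 (I = 6 - 2*0 = 6 - 1*0 = 6 + 0 = 6)
O(S, D) = -2 (O(S, D) = 4 - 1*6 = 4 - 6 = -2)
H(L) = -16 + 4*L²
√(R(-49, 20) + (11 + H(0))*O(-2, -5)) = √(-19 + (11 + (-16 + 4*0²))*(-2)) = √(-19 + (11 + (-16 + 4*0))*(-2)) = √(-19 + (11 + (-16 + 0))*(-2)) = √(-19 + (11 - 16)*(-2)) = √(-19 - 5*(-2)) = √(-19 + 10) = √(-9) = 3*I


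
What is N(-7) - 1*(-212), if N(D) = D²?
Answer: 261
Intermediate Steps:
N(-7) - 1*(-212) = (-7)² - 1*(-212) = 49 + 212 = 261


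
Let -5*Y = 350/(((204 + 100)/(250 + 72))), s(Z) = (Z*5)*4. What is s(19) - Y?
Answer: 34515/76 ≈ 454.14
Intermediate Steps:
s(Z) = 20*Z (s(Z) = (5*Z)*4 = 20*Z)
Y = -5635/76 (Y = -70/((204 + 100)/(250 + 72)) = -70/(304/322) = -70/(304*(1/322)) = -70/152/161 = -70*161/152 = -⅕*28175/76 = -5635/76 ≈ -74.145)
s(19) - Y = 20*19 - 1*(-5635/76) = 380 + 5635/76 = 34515/76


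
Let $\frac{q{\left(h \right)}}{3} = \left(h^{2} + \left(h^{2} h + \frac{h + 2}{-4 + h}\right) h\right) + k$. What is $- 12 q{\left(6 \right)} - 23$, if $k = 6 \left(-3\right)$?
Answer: $-48191$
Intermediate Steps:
$k = -18$
$q{\left(h \right)} = -54 + 3 h^{2} + 3 h \left(h^{3} + \frac{2 + h}{-4 + h}\right)$ ($q{\left(h \right)} = 3 \left(\left(h^{2} + \left(h^{2} h + \frac{h + 2}{-4 + h}\right) h\right) - 18\right) = 3 \left(\left(h^{2} + \left(h^{3} + \frac{2 + h}{-4 + h}\right) h\right) - 18\right) = 3 \left(\left(h^{2} + h \left(h^{3} + \frac{2 + h}{-4 + h}\right)\right) - 18\right) = 3 \left(-18 + h^{2} + h \left(h^{3} + \frac{2 + h}{-4 + h}\right)\right) = -54 + 3 h^{2} + 3 h \left(h^{3} + \frac{2 + h}{-4 + h}\right)$)
$- 12 q{\left(6 \right)} - 23 = - 12 \frac{3 \left(72 + 6^{3} + 6^{5} - 96 - 4 \cdot 6^{4} - 3 \cdot 6^{2}\right)}{-4 + 6} - 23 = - 12 \frac{3 \left(72 + 216 + 7776 - 96 - 5184 - 108\right)}{2} - 23 = - 12 \cdot 3 \cdot \frac{1}{2} \left(72 + 216 + 7776 - 96 - 5184 - 108\right) - 23 = - 12 \cdot 3 \cdot \frac{1}{2} \cdot 2676 - 23 = \left(-12\right) 4014 - 23 = -48168 - 23 = -48191$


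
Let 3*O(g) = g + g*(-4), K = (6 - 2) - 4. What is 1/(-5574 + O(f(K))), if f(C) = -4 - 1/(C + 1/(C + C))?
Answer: -1/5570 ≈ -0.00017953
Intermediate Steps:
K = 0 (K = 4 - 4 = 0)
f(C) = -4 - 1/(C + 1/(2*C))
O(g) = -g (O(g) = (g + g*(-4))/3 = (g - 4*g)/3 = (-3*g)/3 = -g)
1/(-5574 + O(f(K))) = 1/(-5574 - 2*(-2 - 1*0 - 4*0²)/(1 + 2*0²)) = 1/(-5574 - 2*(-2 + 0 - 4*0)/(1 + 2*0)) = 1/(-5574 - 2*(-2 + 0 + 0)/(1 + 0)) = 1/(-5574 - 2*(-2)/1) = 1/(-5574 - 2*(-2)) = 1/(-5574 - 1*(-4)) = 1/(-5574 + 4) = 1/(-5570) = -1/5570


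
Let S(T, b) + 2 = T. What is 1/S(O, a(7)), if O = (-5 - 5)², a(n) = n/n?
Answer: 1/98 ≈ 0.010204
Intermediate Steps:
a(n) = 1
O = 100 (O = (-10)² = 100)
S(T, b) = -2 + T
1/S(O, a(7)) = 1/(-2 + 100) = 1/98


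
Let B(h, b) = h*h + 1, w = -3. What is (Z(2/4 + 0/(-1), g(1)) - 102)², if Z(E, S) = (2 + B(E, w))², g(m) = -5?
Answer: 2140369/256 ≈ 8360.8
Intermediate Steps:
B(h, b) = 1 + h² (B(h, b) = h² + 1 = 1 + h²)
Z(E, S) = (3 + E²)² (Z(E, S) = (2 + (1 + E²))² = (3 + E²)²)
(Z(2/4 + 0/(-1), g(1)) - 102)² = ((3 + (2/4 + 0/(-1))²)² - 102)² = ((3 + (2*(¼) + 0*(-1))²)² - 102)² = ((3 + (½ + 0)²)² - 102)² = ((3 + (½)²)² - 102)² = ((3 + ¼)² - 102)² = ((13/4)² - 102)² = (169/16 - 102)² = (-1463/16)² = 2140369/256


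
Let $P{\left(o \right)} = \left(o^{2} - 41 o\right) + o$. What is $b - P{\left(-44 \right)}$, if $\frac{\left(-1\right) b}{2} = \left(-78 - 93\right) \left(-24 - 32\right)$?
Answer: $-22848$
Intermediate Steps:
$b = -19152$ ($b = - 2 \left(-78 - 93\right) \left(-24 - 32\right) = - 2 \left(- 171 \left(-24 - 32\right)\right) = - 2 \left(\left(-171\right) \left(-56\right)\right) = \left(-2\right) 9576 = -19152$)
$P{\left(o \right)} = o^{2} - 40 o$
$b - P{\left(-44 \right)} = -19152 - - 44 \left(-40 - 44\right) = -19152 - \left(-44\right) \left(-84\right) = -19152 - 3696 = -22848$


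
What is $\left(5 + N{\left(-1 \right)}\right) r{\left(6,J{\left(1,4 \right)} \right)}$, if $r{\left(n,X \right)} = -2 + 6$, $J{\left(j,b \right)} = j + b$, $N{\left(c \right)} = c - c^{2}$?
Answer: $12$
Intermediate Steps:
$J{\left(j,b \right)} = b + j$
$r{\left(n,X \right)} = 4$
$\left(5 + N{\left(-1 \right)}\right) r{\left(6,J{\left(1,4 \right)} \right)} = \left(5 - \left(1 - -1\right)\right) 4 = \left(5 - \left(1 + 1\right)\right) 4 = \left(5 - 2\right) 4 = 3 \cdot 4 = 12$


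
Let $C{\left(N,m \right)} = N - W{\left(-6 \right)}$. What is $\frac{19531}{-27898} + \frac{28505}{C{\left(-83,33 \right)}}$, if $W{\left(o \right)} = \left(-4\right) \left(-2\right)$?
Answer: $- \frac{61308447}{195286} \approx -313.94$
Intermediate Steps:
$W{\left(o \right)} = 8$
$C{\left(N,m \right)} = -8 + N$ ($C{\left(N,m \right)} = N - 8 = -8 + N$)
$\frac{19531}{-27898} + \frac{28505}{C{\left(-83,33 \right)}} = \frac{19531}{-27898} + \frac{28505}{-8 - 83} = 19531 \left(- \frac{1}{27898}\right) + \frac{28505}{-91} = - \frac{19531}{27898} + 28505 \left(- \frac{1}{91}\right) = - \frac{19531}{27898} - \frac{28505}{91} = - \frac{61308447}{195286}$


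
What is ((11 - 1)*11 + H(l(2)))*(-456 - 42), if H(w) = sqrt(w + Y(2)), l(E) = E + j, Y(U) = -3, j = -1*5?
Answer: -54780 - 498*I*sqrt(6) ≈ -54780.0 - 1219.8*I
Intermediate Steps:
j = -5
l(E) = -5 + E (l(E) = E - 5 = -5 + E)
H(w) = sqrt(-3 + w) (H(w) = sqrt(w - 3) = sqrt(-3 + w))
((11 - 1)*11 + H(l(2)))*(-456 - 42) = ((11 - 1)*11 + sqrt(-3 + (-5 + 2)))*(-456 - 42) = (10*11 + sqrt(-3 - 3))*(-498) = (110 + sqrt(-6))*(-498) = (110 + I*sqrt(6))*(-498) = -54780 - 498*I*sqrt(6)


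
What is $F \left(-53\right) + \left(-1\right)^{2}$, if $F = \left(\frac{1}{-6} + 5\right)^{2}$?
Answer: $- \frac{44537}{36} \approx -1237.1$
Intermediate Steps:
$F = \frac{841}{36}$ ($F = \left(- \frac{1}{6} + 5\right)^{2} = \left(\frac{29}{6}\right)^{2} = \frac{841}{36} \approx 23.361$)
$F \left(-53\right) + \left(-1\right)^{2} = \frac{841}{36} \left(-53\right) + \left(-1\right)^{2} = - \frac{44573}{36} + 1 = - \frac{44537}{36}$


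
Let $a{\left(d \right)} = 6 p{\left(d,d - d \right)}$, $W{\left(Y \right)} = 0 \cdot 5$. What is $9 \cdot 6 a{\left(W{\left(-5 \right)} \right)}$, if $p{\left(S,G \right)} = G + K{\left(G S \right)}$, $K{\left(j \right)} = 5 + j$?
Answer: $1620$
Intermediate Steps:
$W{\left(Y \right)} = 0$
$p{\left(S,G \right)} = 5 + G + G S$ ($p{\left(S,G \right)} = G + \left(5 + G S\right) = 5 + G + G S$)
$a{\left(d \right)} = 30$ ($a{\left(d \right)} = 6 \left(5 + \left(d - d\right) + \left(d - d\right) d\right) = 6 \left(5 + 0 + 0 d\right) = 6 \left(5 + 0 + 0\right) = 6 \cdot 5 = 30$)
$9 \cdot 6 a{\left(W{\left(-5 \right)} \right)} = 9 \cdot 6 \cdot 30 = 54 \cdot 30 = 1620$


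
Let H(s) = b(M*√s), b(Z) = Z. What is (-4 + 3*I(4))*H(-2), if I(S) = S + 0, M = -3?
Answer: -24*I*√2 ≈ -33.941*I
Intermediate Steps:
H(s) = -3*√s
I(S) = S
(-4 + 3*I(4))*H(-2) = (-4 + 3*4)*(-3*I*√2) = (-4 + 12)*(-3*I*√2) = 8*(-3*I*√2) = -24*I*√2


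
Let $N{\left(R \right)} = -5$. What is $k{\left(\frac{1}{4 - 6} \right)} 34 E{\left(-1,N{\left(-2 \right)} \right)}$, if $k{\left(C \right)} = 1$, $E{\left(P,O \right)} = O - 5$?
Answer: $-340$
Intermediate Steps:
$E{\left(P,O \right)} = -5 + O$ ($E{\left(P,O \right)} = O - 5 = -5 + O$)
$k{\left(\frac{1}{4 - 6} \right)} 34 E{\left(-1,N{\left(-2 \right)} \right)} = 1 \cdot 34 \left(-5 - 5\right) = 34 \left(-10\right) = -340$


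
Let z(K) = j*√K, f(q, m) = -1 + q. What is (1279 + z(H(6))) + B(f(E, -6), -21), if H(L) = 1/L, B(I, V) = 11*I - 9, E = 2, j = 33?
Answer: 1281 + 11*√6/2 ≈ 1294.5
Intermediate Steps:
B(I, V) = -9 + 11*I
z(K) = 33*√K
(1279 + z(H(6))) + B(f(E, -6), -21) = (1279 + 33*√(1/6)) + (-9 + 11*(-1 + 2)) = (1279 + 33*√(⅙)) + (-9 + 11*1) = (1279 + 33*(√6/6)) + (-9 + 11) = (1279 + 11*√6/2) + 2 = 1281 + 11*√6/2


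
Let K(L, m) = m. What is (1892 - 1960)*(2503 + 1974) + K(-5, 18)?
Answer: -304418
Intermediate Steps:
(1892 - 1960)*(2503 + 1974) + K(-5, 18) = (1892 - 1960)*(2503 + 1974) + 18 = -68*4477 + 18 = -304436 + 18 = -304418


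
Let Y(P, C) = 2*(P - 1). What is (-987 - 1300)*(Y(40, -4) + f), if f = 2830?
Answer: -6650596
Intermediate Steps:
Y(P, C) = -2 + 2*P (Y(P, C) = 2*(-1 + P) = -2 + 2*P)
(-987 - 1300)*(Y(40, -4) + f) = (-987 - 1300)*((-2 + 2*40) + 2830) = -2287*((-2 + 80) + 2830) = -2287*(78 + 2830) = -2287*2908 = -6650596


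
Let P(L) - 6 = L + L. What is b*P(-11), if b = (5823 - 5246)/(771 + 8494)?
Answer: -9232/9265 ≈ -0.99644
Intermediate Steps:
P(L) = 6 + 2*L (P(L) = 6 + (L + L) = 6 + 2*L)
b = 577/9265 ≈ 0.062277
b*P(-11) = 577*(6 + 2*(-11))/9265 = 577*(6 - 22)/9265 = (577/9265)*(-16) = -9232/9265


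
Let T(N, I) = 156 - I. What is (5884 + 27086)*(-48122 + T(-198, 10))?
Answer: -1581768720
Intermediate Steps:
(5884 + 27086)*(-48122 + T(-198, 10)) = (5884 + 27086)*(-48122 + (156 - 1*10)) = 32970*(-48122 + (156 - 10)) = 32970*(-48122 + 146) = 32970*(-47976) = -1581768720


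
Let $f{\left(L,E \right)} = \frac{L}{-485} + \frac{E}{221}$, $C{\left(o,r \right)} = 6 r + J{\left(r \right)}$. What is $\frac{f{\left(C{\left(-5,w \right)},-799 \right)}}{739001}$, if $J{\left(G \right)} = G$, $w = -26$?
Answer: $- \frac{20429}{4659401305} \approx -4.3845 \cdot 10^{-6}$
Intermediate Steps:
$C{\left(o,r \right)} = 7 r$ ($C{\left(o,r \right)} = 6 r + r = 7 r$)
$f{\left(L,E \right)} = - \frac{L}{485} + \frac{E}{221}$ ($f{\left(L,E \right)} = L \left(- \frac{1}{485}\right) + E \frac{1}{221} = - \frac{L}{485} + \frac{E}{221}$)
$\frac{f{\left(C{\left(-5,w \right)},-799 \right)}}{739001} = \frac{- \frac{7 \left(-26\right)}{485} + \frac{1}{221} \left(-799\right)}{739001} = \left(\left(- \frac{1}{485}\right) \left(-182\right) - \frac{47}{13}\right) \frac{1}{739001} = \left(\frac{182}{485} - \frac{47}{13}\right) \frac{1}{739001} = \left(- \frac{20429}{6305}\right) \frac{1}{739001} = - \frac{20429}{4659401305}$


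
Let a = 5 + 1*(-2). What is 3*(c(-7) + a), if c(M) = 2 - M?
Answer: 36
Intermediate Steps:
a = 3 (a = 5 - 2 = 3)
3*(c(-7) + a) = 3*((2 - 1*(-7)) + 3) = 3*((2 + 7) + 3) = 3*(9 + 3) = 3*12 = 36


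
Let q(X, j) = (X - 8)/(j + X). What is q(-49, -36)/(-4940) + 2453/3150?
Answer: 1084037/1392300 ≈ 0.77859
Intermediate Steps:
q(X, j) = (-8 + X)/(X + j)
q(-49, -36)/(-4940) + 2453/3150 = ((-8 - 49)/(-49 - 36))/(-4940) + 2453/3150 = (-57/(-85))*(-1/4940) + 2453*(1/3150) = -1/85*(-57)*(-1/4940) + 2453/3150 = (57/85)*(-1/4940) + 2453/3150 = -3/22100 + 2453/3150 = 1084037/1392300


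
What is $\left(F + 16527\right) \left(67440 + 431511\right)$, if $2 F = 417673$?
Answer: $\frac{224890687377}{2} \approx 1.1245 \cdot 10^{11}$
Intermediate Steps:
$F = \frac{417673}{2}$ ($F = \frac{1}{2} \cdot 417673 = \frac{417673}{2} \approx 2.0884 \cdot 10^{5}$)
$\left(F + 16527\right) \left(67440 + 431511\right) = \left(\frac{417673}{2} + 16527\right) \left(67440 + 431511\right) = \frac{450727}{2} \cdot 498951 = \frac{224890687377}{2}$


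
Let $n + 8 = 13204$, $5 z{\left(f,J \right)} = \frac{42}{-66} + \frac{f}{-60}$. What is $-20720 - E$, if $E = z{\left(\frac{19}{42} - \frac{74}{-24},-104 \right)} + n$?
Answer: $- \frac{1044608517}{30800} \approx -33916.0$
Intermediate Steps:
$z{\left(f,J \right)} = - \frac{7}{55} - \frac{f}{300}$ ($z{\left(f,J \right)} = \frac{\frac{42}{-66} + \frac{f}{-60}}{5} = \frac{42 \left(- \frac{1}{66}\right) + f \left(- \frac{1}{60}\right)}{5} = \frac{- \frac{7}{11} - \frac{f}{60}}{5} = - \frac{7}{55} - \frac{f}{300}$)
$n = 13196$ ($n = -8 + 13204 = 13196$)
$E = \frac{406432517}{30800}$ ($E = \left(- \frac{7}{55} - \frac{\frac{19}{42} - \frac{74}{-24}}{300}\right) + 13196 = \left(- \frac{7}{55} - \frac{19 \cdot \frac{1}{42} - - \frac{37}{12}}{300}\right) + 13196 = \left(- \frac{7}{55} - \frac{\frac{19}{42} + \frac{37}{12}}{300}\right) + 13196 = \left(- \frac{7}{55} - \frac{33}{2800}\right) + 13196 = - \frac{4283}{30800} + 13196 = \frac{406432517}{30800} \approx 13196.0$)
$-20720 - E = -20720 - \frac{406432517}{30800} = - \frac{1044608517}{30800}$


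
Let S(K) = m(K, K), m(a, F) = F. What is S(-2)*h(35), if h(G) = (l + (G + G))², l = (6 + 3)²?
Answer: -45602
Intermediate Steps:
l = 81 (l = 9² = 81)
S(K) = K
h(G) = (81 + 2*G)² (h(G) = (81 + (G + G))² = (81 + 2*G)²)
S(-2)*h(35) = -2*(81 + 2*35)² = -2*(81 + 70)² = -2*151² = -2*22801 = -45602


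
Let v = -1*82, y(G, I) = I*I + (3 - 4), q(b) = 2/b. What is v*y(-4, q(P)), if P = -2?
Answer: 0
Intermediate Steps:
y(G, I) = -1 + I**2 (y(G, I) = I**2 - 1 = -1 + I**2)
v = -82
v*y(-4, q(P)) = -82*(-1 + (2/(-2))**2) = -82*(-1 + (2*(-1/2))**2) = -82*(-1 + (-1)**2) = -82*(-1 + 1) = -82*0 = 0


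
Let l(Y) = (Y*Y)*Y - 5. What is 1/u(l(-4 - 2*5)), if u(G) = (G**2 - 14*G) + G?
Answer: 1/7592738 ≈ 1.3170e-7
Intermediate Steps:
l(Y) = -5 + Y**3 (l(Y) = Y**2*Y - 5 = Y**3 - 5 = -5 + Y**3)
u(G) = G**2 - 13*G
1/u(l(-4 - 2*5)) = 1/((-5 + (-4 - 2*5)**3)*(-13 + (-5 + (-4 - 2*5)**3))) = 1/((-5 + (-4 - 10)**3)*(-13 + (-5 + (-4 - 10)**3))) = 1/((-5 + (-14)**3)*(-13 + (-5 + (-14)**3))) = 1/((-5 - 2744)*(-13 + (-5 - 2744))) = 1/(-2749*(-13 - 2749)) = 1/(-2749*(-2762)) = 1/7592738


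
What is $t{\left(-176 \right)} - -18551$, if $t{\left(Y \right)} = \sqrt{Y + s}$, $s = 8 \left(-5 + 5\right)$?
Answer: $18551 + 4 i \sqrt{11} \approx 18551.0 + 13.266 i$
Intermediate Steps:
$s = 0$ ($s = 8 \cdot 0 = 0$)
$t{\left(Y \right)} = \sqrt{Y}$ ($t{\left(Y \right)} = \sqrt{Y + 0} = \sqrt{Y}$)
$t{\left(-176 \right)} - -18551 = \sqrt{-176} - -18551 = 4 i \sqrt{11} + 18551 = 18551 + 4 i \sqrt{11}$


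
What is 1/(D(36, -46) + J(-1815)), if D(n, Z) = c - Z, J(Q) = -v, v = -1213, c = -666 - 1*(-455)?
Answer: 1/1048 ≈ 0.00095420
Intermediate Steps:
c = -211 (c = -666 + 455 = -211)
J(Q) = 1213 (J(Q) = -1*(-1213) = 1213)
D(n, Z) = -211 - Z
1/(D(36, -46) + J(-1815)) = 1/((-211 - 1*(-46)) + 1213) = 1/((-211 + 46) + 1213) = 1/(-165 + 1213) = 1/1048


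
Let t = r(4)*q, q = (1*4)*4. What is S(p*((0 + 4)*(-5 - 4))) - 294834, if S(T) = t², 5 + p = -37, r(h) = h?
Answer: -290738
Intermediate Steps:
p = -42 (p = -5 - 37 = -42)
q = 16 (q = 4*4 = 16)
t = 64 (t = 4*16 = 64)
S(T) = 4096 (S(T) = 64² = 4096)
S(p*((0 + 4)*(-5 - 4))) - 294834 = 4096 - 294834 = -290738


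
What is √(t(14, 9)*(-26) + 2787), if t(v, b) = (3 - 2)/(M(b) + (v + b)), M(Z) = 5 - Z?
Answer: √1005613/19 ≈ 52.779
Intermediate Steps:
t(v, b) = 1/(5 + v) (t(v, b) = (3 - 2)/((5 - b) + (v + b)) = 1/((5 - b) + (b + v)) = 1/(5 + v))
√(t(14, 9)*(-26) + 2787) = √(-26/(5 + 14) + 2787) = √(-26/19 + 2787) = √(52927/19) = √1005613/19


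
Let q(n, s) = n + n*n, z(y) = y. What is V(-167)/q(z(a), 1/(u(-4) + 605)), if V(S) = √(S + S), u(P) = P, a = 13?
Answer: I*√334/182 ≈ 0.10042*I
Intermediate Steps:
V(S) = √2*√S (V(S) = √(2*S) = √2*√S)
q(n, s) = n + n²
V(-167)/q(z(a), 1/(u(-4) + 605)) = (√2*√(-167))/((13*(1 + 13))) = (√2*(I*√167))/((13*14)) = (I*√334)/182 = (I*√334)*(1/182) = I*√334/182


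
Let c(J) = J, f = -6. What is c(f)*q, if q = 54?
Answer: -324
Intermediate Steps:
c(f)*q = -6*54 = -324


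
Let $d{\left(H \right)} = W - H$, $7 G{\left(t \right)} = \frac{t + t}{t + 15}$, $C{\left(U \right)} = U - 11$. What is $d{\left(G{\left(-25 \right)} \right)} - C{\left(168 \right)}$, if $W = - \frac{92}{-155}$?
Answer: $- \frac{170476}{1085} \approx -157.12$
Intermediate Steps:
$C{\left(U \right)} = -11 + U$
$W = \frac{92}{155}$ ($W = \left(-92\right) \left(- \frac{1}{155}\right) = \frac{92}{155} \approx 0.59355$)
$G{\left(t \right)} = \frac{2 t}{7 \left(15 + t\right)}$ ($G{\left(t \right)} = \frac{\left(t + t\right) \frac{1}{t + 15}}{7} = \frac{2 t \frac{1}{15 + t}}{7} = \frac{2 t}{7 \left(15 + t\right)}$)
$d{\left(H \right)} = \frac{92}{155} - H$
$d{\left(G{\left(-25 \right)} \right)} - C{\left(168 \right)} = \left(\frac{92}{155} - \frac{2}{7} \left(-25\right) \frac{1}{15 - 25}\right) - \left(-11 + 168\right) = \left(\frac{92}{155} - \frac{2}{7} \left(-25\right) \frac{1}{-10}\right) - 157 = \left(\frac{92}{155} - \frac{2}{7} \left(-25\right) \left(- \frac{1}{10}\right)\right) - 157 = \left(\frac{92}{155} - \frac{5}{7}\right) - 157 = - \frac{131}{1085} - 157 = - \frac{170476}{1085}$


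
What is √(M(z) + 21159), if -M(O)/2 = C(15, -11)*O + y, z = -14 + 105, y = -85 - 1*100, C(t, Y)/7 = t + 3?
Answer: I*√1403 ≈ 37.457*I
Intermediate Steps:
C(t, Y) = 21 + 7*t (C(t, Y) = 7*(t + 3) = 7*(3 + t) = 21 + 7*t)
y = -185 (y = -85 - 100 = -185)
z = 91
M(O) = 370 - 252*O (M(O) = -2*((21 + 7*15)*O - 185) = -2*((21 + 105)*O - 185) = -2*(126*O - 185) = -2*(-185 + 126*O) = 370 - 252*O)
√(M(z) + 21159) = √((370 - 252*91) + 21159) = √((370 - 22932) + 21159) = √(-22562 + 21159) = √(-1403) = I*√1403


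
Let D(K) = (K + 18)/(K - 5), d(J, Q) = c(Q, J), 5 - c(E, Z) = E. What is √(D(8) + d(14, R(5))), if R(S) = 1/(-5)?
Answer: 4*√195/15 ≈ 3.7238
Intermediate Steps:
R(S) = -⅕
c(E, Z) = 5 - E
d(J, Q) = 5 - Q
D(K) = (18 + K)/(-5 + K)
√(D(8) + d(14, R(5))) = √((18 + 8)/(-5 + 8) + (5 - 1*(-⅕))) = √(26/3 + (5 + ⅕)) = √((⅓)*26 + 26/5) = √(26/3 + 26/5) = √(208/15) = 4*√195/15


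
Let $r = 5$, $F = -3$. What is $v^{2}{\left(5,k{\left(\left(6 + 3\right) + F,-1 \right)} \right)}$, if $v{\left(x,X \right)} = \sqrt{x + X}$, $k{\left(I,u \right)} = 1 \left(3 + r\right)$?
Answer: $13$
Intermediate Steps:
$k{\left(I,u \right)} = 8$ ($k{\left(I,u \right)} = 1 \left(3 + 5\right) = 1 \cdot 8 = 8$)
$v{\left(x,X \right)} = \sqrt{X + x}$
$v^{2}{\left(5,k{\left(\left(6 + 3\right) + F,-1 \right)} \right)} = \left(\sqrt{8 + 5}\right)^{2} = \left(\sqrt{13}\right)^{2} = 13$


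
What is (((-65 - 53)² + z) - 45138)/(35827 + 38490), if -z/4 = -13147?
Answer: 21374/74317 ≈ 0.28761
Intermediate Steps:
z = 52588 (z = -4*(-13147) = 52588)
(((-65 - 53)² + z) - 45138)/(35827 + 38490) = (((-65 - 53)² + 52588) - 45138)/(35827 + 38490) = (((-118)² + 52588) - 45138)/74317 = ((13924 + 52588) - 45138)*(1/74317) = (66512 - 45138)*(1/74317) = 21374*(1/74317) = 21374/74317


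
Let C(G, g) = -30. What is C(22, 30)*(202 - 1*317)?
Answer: 3450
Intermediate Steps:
C(22, 30)*(202 - 1*317) = -30*(202 - 1*317) = -30*(202 - 317) = -30*(-115) = 3450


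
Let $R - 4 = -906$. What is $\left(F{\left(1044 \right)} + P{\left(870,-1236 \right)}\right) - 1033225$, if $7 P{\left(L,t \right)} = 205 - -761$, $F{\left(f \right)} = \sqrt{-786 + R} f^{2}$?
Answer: $-1033087 + 2179872 i \sqrt{422} \approx -1.0331 \cdot 10^{6} + 4.478 \cdot 10^{7} i$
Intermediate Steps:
$R = -902$ ($R = 4 - 906 = -902$)
$F{\left(f \right)} = 2 i \sqrt{422} f^{2}$ ($F{\left(f \right)} = \sqrt{-786 - 902} f^{2} = \sqrt{-1688} f^{2} = 2 i \sqrt{422} f^{2}$)
$P{\left(L,t \right)} = 138$ ($P{\left(L,t \right)} = \frac{205 - -761}{7} = \frac{205 + 761}{7} = \frac{1}{7} \cdot 966 = 138$)
$\left(F{\left(1044 \right)} + P{\left(870,-1236 \right)}\right) - 1033225 = \left(2 i \sqrt{422} \cdot 1044^{2} + 138\right) - 1033225 = \left(2 i \sqrt{422} \cdot 1089936 + 138\right) - 1033225 = \left(2179872 i \sqrt{422} + 138\right) - 1033225 = \left(138 + 2179872 i \sqrt{422}\right) - 1033225 = -1033087 + 2179872 i \sqrt{422}$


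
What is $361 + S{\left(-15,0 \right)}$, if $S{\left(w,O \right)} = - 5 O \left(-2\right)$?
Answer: $361$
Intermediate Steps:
$S{\left(w,O \right)} = 10 O$
$361 + S{\left(-15,0 \right)} = 361 + 10 \cdot 0 = 361 + 0 = 361$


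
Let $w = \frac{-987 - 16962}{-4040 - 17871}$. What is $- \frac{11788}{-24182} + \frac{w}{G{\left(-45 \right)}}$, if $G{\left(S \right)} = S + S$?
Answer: $\frac{3801962567}{7947777030} \approx 0.47837$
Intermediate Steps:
$G{\left(S \right)} = 2 S$
$w = \frac{17949}{21911}$ ($w = - \frac{17949}{-21911} = \left(-17949\right) \left(- \frac{1}{21911}\right) = \frac{17949}{21911} \approx 0.81918$)
$- \frac{11788}{-24182} + \frac{w}{G{\left(-45 \right)}} = - \frac{11788}{-24182} + \frac{17949}{21911 \cdot 2 \left(-45\right)} = \left(-11788\right) \left(- \frac{1}{24182}\right) + \frac{17949}{21911 \left(-90\right)} = \frac{5894}{12091} + \frac{17949}{21911} \left(- \frac{1}{90}\right) = \frac{5894}{12091} - \frac{5983}{657330} = \frac{3801962567}{7947777030}$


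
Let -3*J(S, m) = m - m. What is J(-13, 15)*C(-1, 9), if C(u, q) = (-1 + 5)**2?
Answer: 0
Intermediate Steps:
J(S, m) = 0 (J(S, m) = -(m - m)/3 = -1/3*0 = 0)
C(u, q) = 16 (C(u, q) = 4**2 = 16)
J(-13, 15)*C(-1, 9) = 0*16 = 0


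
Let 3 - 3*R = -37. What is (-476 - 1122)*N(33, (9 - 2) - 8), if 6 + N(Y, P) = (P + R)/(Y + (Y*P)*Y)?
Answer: 15216955/1584 ≈ 9606.7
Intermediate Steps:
R = 40/3 (R = 1 - 1/3*(-37) = 1 + 37/3 = 40/3 ≈ 13.333)
N(Y, P) = -6 + (40/3 + P)/(Y + P*Y**2) (N(Y, P) = -6 + (P + 40/3)/(Y + (Y*P)*Y) = -6 + (40/3 + P)/(Y + (P*Y)*Y) = -6 + (40/3 + P)/(Y + P*Y**2))
(-476 - 1122)*N(33, (9 - 2) - 8) = (-476 - 1122)*((40/3 + ((9 - 2) - 8) - 6*33 - 6*((9 - 2) - 8)*33**2)/(33*(1 + ((9 - 2) - 8)*33))) = -1598*(40/3 + (7 - 8) - 198 - 6*(7 - 8)*1089)/(33*(1 + (7 - 8)*33)) = -1598*(40/3 - 1 - 198 - 6*(-1)*1089)/(33*(1 - 1*33)) = -1598*(40/3 - 1 - 198 + 6534)/(33*(1 - 33)) = -1598*19045/(33*(-32)*3) = -1598*(-1)*19045/(33*32*3) = -1598*(-19045/3168) = 15216955/1584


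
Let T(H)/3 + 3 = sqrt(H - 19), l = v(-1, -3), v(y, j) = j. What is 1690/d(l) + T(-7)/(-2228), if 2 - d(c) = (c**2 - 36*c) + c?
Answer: -470539/31192 - 3*I*sqrt(26)/2228 ≈ -15.085 - 0.0068658*I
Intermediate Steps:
l = -3
T(H) = -9 + 3*sqrt(-19 + H) (T(H) = -9 + 3*sqrt(H - 19) = -9 + 3*sqrt(-19 + H))
d(c) = 2 - c**2 + 35*c (d(c) = 2 - ((c**2 - 36*c) + c) = 2 - (c**2 - 35*c) = 2 + (-c**2 + 35*c) = 2 - c**2 + 35*c)
1690/d(l) + T(-7)/(-2228) = 1690/(2 - 1*(-3)**2 + 35*(-3)) + (-9 + 3*sqrt(-19 - 7))/(-2228) = 1690/(2 - 1*9 - 105) + (-9 + 3*sqrt(-26))*(-1/2228) = 1690/(2 - 9 - 105) + (-9 + 3*(I*sqrt(26)))*(-1/2228) = 1690/(-112) + (-9 + 3*I*sqrt(26))*(-1/2228) = 1690*(-1/112) + (9/2228 - 3*I*sqrt(26)/2228) = -845/56 + (9/2228 - 3*I*sqrt(26)/2228) = -470539/31192 - 3*I*sqrt(26)/2228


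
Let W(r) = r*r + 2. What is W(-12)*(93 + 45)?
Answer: 20148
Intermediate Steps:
W(r) = 2 + r² (W(r) = r² + 2 = 2 + r²)
W(-12)*(93 + 45) = (2 + (-12)²)*(93 + 45) = (2 + 144)*138 = 146*138 = 20148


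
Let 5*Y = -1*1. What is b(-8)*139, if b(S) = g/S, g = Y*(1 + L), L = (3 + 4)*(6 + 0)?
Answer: 5977/40 ≈ 149.43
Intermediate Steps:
Y = -⅕ (Y = (-1*1)/5 = (⅕)*(-1) = -⅕ ≈ -0.20000)
L = 42 (L = 7*6 = 42)
g = -43/5 (g = -(1 + 42)/5 = -⅕*43 = -43/5 ≈ -8.6000)
b(S) = -43/(5*S)
b(-8)*139 = -43/5/(-8)*139 = -43/5*(-⅛)*139 = (43/40)*139 = 5977/40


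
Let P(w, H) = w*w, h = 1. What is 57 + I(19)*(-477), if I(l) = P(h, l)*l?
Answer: -9006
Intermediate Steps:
P(w, H) = w**2
I(l) = l (I(l) = 1**2*l = 1*l = l)
57 + I(19)*(-477) = 57 + 19*(-477) = 57 - 9063 = -9006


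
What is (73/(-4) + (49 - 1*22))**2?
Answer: 1225/16 ≈ 76.563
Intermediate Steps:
(73/(-4) + (49 - 1*22))**2 = (73*(-1/4) + (49 - 22))**2 = (-73/4 + 27)**2 = (35/4)**2 = 1225/16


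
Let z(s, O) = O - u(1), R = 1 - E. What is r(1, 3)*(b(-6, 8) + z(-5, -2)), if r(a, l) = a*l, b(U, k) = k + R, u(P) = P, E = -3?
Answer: 27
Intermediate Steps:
R = 4 (R = 1 - 1*(-3) = 1 + 3 = 4)
b(U, k) = 4 + k (b(U, k) = k + 4 = 4 + k)
z(s, O) = -1 + O (z(s, O) = O - 1*1 = O - 1 = -1 + O)
r(1, 3)*(b(-6, 8) + z(-5, -2)) = (1*3)*((4 + 8) + (-1 - 2)) = 3*(12 - 3) = 3*9 = 27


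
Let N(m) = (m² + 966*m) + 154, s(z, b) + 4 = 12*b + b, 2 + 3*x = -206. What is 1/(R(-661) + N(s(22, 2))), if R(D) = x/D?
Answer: 1983/43408078 ≈ 4.5683e-5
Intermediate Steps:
x = -208/3 (x = -⅔ + (⅓)*(-206) = -⅔ - 206/3 = -208/3 ≈ -69.333)
s(z, b) = -4 + 13*b (s(z, b) = -4 + (12*b + b) = -4 + 13*b)
N(m) = 154 + m² + 966*m
R(D) = -208/(3*D)
1/(R(-661) + N(s(22, 2))) = 1/(-208/3/(-661) + (154 + (-4 + 13*2)² + 966*(-4 + 13*2))) = 1/(-208/3*(-1/661) + (154 + (-4 + 26)² + 966*(-4 + 26))) = 1/(208/1983 + (154 + 22² + 966*22)) = 1/(208/1983 + (154 + 484 + 21252)) = 1/(208/1983 + 21890) = 1/(43408078/1983) = 1983/43408078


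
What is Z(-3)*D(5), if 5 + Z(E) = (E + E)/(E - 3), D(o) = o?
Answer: -20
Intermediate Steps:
Z(E) = -5 + 2*E/(-3 + E) (Z(E) = -5 + (E + E)/(E - 3) = -5 + (2*E)/(-3 + E) = -5 + 2*E/(-3 + E))
Z(-3)*D(5) = (3*(5 - 1*(-3))/(-3 - 3))*5 = (3*(5 + 3)/(-6))*5 = (3*(-⅙)*8)*5 = -4*5 = -20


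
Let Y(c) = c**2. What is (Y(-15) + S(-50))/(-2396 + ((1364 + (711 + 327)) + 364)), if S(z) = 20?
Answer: 49/74 ≈ 0.66216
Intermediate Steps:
(Y(-15) + S(-50))/(-2396 + ((1364 + (711 + 327)) + 364)) = ((-15)**2 + 20)/(-2396 + ((1364 + (711 + 327)) + 364)) = (225 + 20)/(-2396 + ((1364 + 1038) + 364)) = 245/(-2396 + (2402 + 364)) = 245/(-2396 + 2766) = 245/370 = 245*(1/370) = 49/74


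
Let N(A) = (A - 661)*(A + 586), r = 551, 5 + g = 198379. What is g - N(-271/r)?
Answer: 177813905204/303601 ≈ 5.8568e+5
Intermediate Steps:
g = 198374 (g = -5 + 198379 = 198374)
N(A) = (-661 + A)*(586 + A)
g - N(-271/r) = 198374 - (-387346 + (-271/551)² - (-20325)/551) = 198374 - (-387346 + (-271*1/551)² - (-20325)/551) = 198374 - (-387346 + (-271/551)² - 75*(-271/551)) = 198374 - (-387346 + 73441/303601 + 20325/551) = 198374 - 1*(-117587360430/303601) = 198374 + 117587360430/303601 = 177813905204/303601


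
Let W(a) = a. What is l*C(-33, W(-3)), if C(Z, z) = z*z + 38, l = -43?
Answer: -2021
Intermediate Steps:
C(Z, z) = 38 + z² (C(Z, z) = z² + 38 = 38 + z²)
l*C(-33, W(-3)) = -43*(38 + (-3)²) = -43*(38 + 9) = -43*47 = -2021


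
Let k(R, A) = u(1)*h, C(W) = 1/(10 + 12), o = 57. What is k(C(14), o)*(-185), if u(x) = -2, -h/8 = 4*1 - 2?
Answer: -5920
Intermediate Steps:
h = -16 (h = -8*(4*1 - 2) = -8*(4 - 2) = -8*2 = -16)
C(W) = 1/22
k(R, A) = 32 (k(R, A) = -2*(-16) = 32)
k(C(14), o)*(-185) = 32*(-185) = -5920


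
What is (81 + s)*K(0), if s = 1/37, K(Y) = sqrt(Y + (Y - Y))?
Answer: 0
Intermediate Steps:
K(Y) = sqrt(Y) (K(Y) = sqrt(Y + 0) = sqrt(Y))
s = 1/37 ≈ 0.027027
(81 + s)*K(0) = (81 + 1/37)*sqrt(0) = (2998/37)*0 = 0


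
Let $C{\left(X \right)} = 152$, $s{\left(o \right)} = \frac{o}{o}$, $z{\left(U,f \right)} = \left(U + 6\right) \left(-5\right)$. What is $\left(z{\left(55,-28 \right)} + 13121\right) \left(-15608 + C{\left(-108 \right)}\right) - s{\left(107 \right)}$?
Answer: $-198084097$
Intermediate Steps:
$z{\left(U,f \right)} = -30 - 5 U$ ($z{\left(U,f \right)} = \left(6 + U\right) \left(-5\right) = -30 - 5 U$)
$s{\left(o \right)} = 1$
$\left(z{\left(55,-28 \right)} + 13121\right) \left(-15608 + C{\left(-108 \right)}\right) - s{\left(107 \right)} = \left(\left(-30 - 275\right) + 13121\right) \left(-15608 + 152\right) - 1 = \left(\left(-30 - 275\right) + 13121\right) \left(-15456\right) - 1 = \left(-305 + 13121\right) \left(-15456\right) - 1 = 12816 \left(-15456\right) - 1 = -198084096 - 1 = -198084097$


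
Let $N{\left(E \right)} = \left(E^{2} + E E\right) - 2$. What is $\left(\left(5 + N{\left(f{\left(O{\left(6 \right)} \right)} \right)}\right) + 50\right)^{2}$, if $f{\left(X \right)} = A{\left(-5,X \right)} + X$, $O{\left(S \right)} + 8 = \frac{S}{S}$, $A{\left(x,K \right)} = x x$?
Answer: $491401$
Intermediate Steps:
$A{\left(x,K \right)} = x^{2}$
$O{\left(S \right)} = -7$ ($O{\left(S \right)} = -8 + \frac{S}{S} = -8 + 1 = -7$)
$f{\left(X \right)} = 25 + X$ ($f{\left(X \right)} = \left(-5\right)^{2} + X = 25 + X$)
$N{\left(E \right)} = -2 + 2 E^{2}$ ($N{\left(E \right)} = \left(E^{2} + E^{2}\right) - 2 = 2 E^{2} - 2 = -2 + 2 E^{2}$)
$\left(\left(5 + N{\left(f{\left(O{\left(6 \right)} \right)} \right)}\right) + 50\right)^{2} = \left(\left(5 - \left(2 - 2 \left(25 - 7\right)^{2}\right)\right) + 50\right)^{2} = \left(\left(5 - \left(2 - 2 \cdot 18^{2}\right)\right) + 50\right)^{2} = \left(\left(5 + \left(-2 + 2 \cdot 324\right)\right) + 50\right)^{2} = \left(\left(5 + \left(-2 + 648\right)\right) + 50\right)^{2} = \left(\left(5 + 646\right) + 50\right)^{2} = \left(651 + 50\right)^{2} = 701^{2} = 491401$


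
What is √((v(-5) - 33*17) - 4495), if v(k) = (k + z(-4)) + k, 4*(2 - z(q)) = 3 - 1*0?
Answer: 3*I*√2251/2 ≈ 71.167*I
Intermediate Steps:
z(q) = 5/4 (z(q) = 2 - (3 - 1*0)/4 = 2 - (3 + 0)/4 = 2 - ¼*3 = 2 - ¾ = 5/4)
v(k) = 5/4 + 2*k (v(k) = (k + 5/4) + k = (5/4 + k) + k = 5/4 + 2*k)
√((v(-5) - 33*17) - 4495) = √(((5/4 + 2*(-5)) - 33*17) - 4495) = √(((5/4 - 10) - 561) - 4495) = √((-35/4 - 561) - 4495) = √(-2279/4 - 4495) = √(-20259/4) = 3*I*√2251/2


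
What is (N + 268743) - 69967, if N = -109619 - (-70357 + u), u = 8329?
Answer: 151185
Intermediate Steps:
N = -47591 (N = -109619 - (-70357 + 8329) = -109619 - 1*(-62028) = -109619 + 62028 = -47591)
(N + 268743) - 69967 = (-47591 + 268743) - 69967 = 221152 - 69967 = 151185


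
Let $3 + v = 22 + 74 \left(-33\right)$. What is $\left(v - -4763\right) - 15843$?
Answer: $-13503$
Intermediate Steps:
$v = -2423$ ($v = -3 + \left(22 + 74 \left(-33\right)\right) = -3 + \left(22 - 2442\right) = -3 - 2420 = -2423$)
$\left(v - -4763\right) - 15843 = \left(-2423 - -4763\right) - 15843 = \left(-2423 + \left(-6999 + 11762\right)\right) - 15843 = \left(-2423 + 4763\right) - 15843 = 2340 - 15843 = -13503$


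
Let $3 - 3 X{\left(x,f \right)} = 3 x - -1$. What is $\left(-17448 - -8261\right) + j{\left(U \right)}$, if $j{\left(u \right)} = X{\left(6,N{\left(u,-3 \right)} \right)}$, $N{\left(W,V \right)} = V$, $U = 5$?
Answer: $- \frac{27577}{3} \approx -9192.3$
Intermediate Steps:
$X{\left(x,f \right)} = \frac{2}{3} - x$ ($X{\left(x,f \right)} = 1 - \frac{3 x - -1}{3} = 1 - \frac{3 x + \left(4 - 3\right)}{3} = 1 - \frac{3 x + 1}{3} = 1 - \frac{1 + 3 x}{3} = 1 - \left(\frac{1}{3} + x\right) = \frac{2}{3} - x$)
$j{\left(u \right)} = - \frac{16}{3}$ ($j{\left(u \right)} = \frac{2}{3} - 6 = - \frac{16}{3}$)
$\left(-17448 - -8261\right) + j{\left(U \right)} = \left(-17448 - -8261\right) - \frac{16}{3} = \left(-17448 + 8261\right) - \frac{16}{3} = -9187 - \frac{16}{3} = - \frac{27577}{3}$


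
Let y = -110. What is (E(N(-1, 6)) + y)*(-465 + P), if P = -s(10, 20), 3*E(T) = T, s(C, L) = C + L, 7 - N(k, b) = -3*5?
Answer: 50820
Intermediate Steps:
N(k, b) = 22 (N(k, b) = 7 - (-3)*5 = 7 - 1*(-15) = 7 + 15 = 22)
E(T) = T/3
P = -30 (P = -(10 + 20) = -1*30 = -30)
(E(N(-1, 6)) + y)*(-465 + P) = ((⅓)*22 - 110)*(-465 - 30) = (22/3 - 110)*(-495) = -308/3*(-495) = 50820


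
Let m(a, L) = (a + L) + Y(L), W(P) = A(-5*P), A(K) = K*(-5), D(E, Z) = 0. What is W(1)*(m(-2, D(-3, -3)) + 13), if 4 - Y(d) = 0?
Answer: 375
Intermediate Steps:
Y(d) = 4 (Y(d) = 4 - 1*0 = 4 + 0 = 4)
A(K) = -5*K
W(P) = 25*P (W(P) = -(-25)*P = 25*P)
m(a, L) = 4 + L + a (m(a, L) = (a + L) + 4 = (L + a) + 4 = 4 + L + a)
W(1)*(m(-2, D(-3, -3)) + 13) = (25*1)*((4 + 0 - 2) + 13) = 25*(2 + 13) = 25*15 = 375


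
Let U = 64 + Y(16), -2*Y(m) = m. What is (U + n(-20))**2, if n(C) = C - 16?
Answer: 400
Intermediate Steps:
n(C) = -16 + C
Y(m) = -m/2
U = 56 (U = 64 - 1/2*16 = 64 - 8 = 56)
(U + n(-20))**2 = (56 + (-16 - 20))**2 = (56 - 36)**2 = 20**2 = 400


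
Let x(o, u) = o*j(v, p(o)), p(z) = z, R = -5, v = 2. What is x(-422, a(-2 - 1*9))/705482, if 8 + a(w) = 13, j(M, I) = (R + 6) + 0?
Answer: -211/352741 ≈ -0.00059817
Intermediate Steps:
j(M, I) = 1 (j(M, I) = (-5 + 6) + 0 = 1 + 0 = 1)
a(w) = 5 (a(w) = -8 + 13 = 5)
x(o, u) = o (x(o, u) = o*1 = o)
x(-422, a(-2 - 1*9))/705482 = -422/705482 = -422*1/705482 = -211/352741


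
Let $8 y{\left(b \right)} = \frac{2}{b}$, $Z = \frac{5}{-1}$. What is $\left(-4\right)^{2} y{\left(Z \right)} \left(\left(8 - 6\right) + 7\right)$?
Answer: $- \frac{36}{5} \approx -7.2$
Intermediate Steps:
$Z = -5$ ($Z = 5 \left(-1\right) = -5$)
$y{\left(b \right)} = \frac{1}{4 b}$ ($y{\left(b \right)} = \frac{2 \frac{1}{b}}{8} = \frac{1}{4 b}$)
$\left(-4\right)^{2} y{\left(Z \right)} \left(\left(8 - 6\right) + 7\right) = \left(-4\right)^{2} \frac{1}{4 \left(-5\right)} \left(\left(8 - 6\right) + 7\right) = 16 \cdot \frac{1}{4} \left(- \frac{1}{5}\right) \left(2 + 7\right) = 16 \left(- \frac{1}{20}\right) 9 = \left(- \frac{4}{5}\right) 9 = - \frac{36}{5}$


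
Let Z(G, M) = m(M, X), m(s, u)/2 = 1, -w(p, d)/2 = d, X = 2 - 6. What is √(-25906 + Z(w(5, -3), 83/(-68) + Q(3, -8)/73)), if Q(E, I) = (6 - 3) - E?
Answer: 4*I*√1619 ≈ 160.95*I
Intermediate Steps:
X = -4
w(p, d) = -2*d
m(s, u) = 2 (m(s, u) = 2*1 = 2)
Q(E, I) = 3 - E
Z(G, M) = 2
√(-25906 + Z(w(5, -3), 83/(-68) + Q(3, -8)/73)) = √(-25906 + 2) = √(-25904) = 4*I*√1619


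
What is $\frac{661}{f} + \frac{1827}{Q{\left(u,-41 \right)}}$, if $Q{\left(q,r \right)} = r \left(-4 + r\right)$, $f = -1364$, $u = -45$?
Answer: $\frac{141387}{279620} \approx 0.50564$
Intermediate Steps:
$\frac{661}{f} + \frac{1827}{Q{\left(u,-41 \right)}} = \frac{661}{-1364} + \frac{1827}{\left(-41\right) \left(-4 - 41\right)} = 661 \left(- \frac{1}{1364}\right) + \frac{1827}{\left(-41\right) \left(-45\right)} = - \frac{661}{1364} + \frac{1827}{1845} = - \frac{661}{1364} + 1827 \cdot \frac{1}{1845} = - \frac{661}{1364} + \frac{203}{205} = \frac{141387}{279620}$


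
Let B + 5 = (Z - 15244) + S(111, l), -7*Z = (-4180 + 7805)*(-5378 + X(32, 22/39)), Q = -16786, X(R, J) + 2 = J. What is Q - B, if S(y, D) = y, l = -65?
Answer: -760967654/273 ≈ -2.7874e+6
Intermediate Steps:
X(R, J) = -2 + J
Z = 760517750/273 (Z = -(-4180 + 7805)*(-5378 + (-2 + 22/39))/7 = -3625*(-5378 + (-2 + 22*(1/39)))/7 = -3625*(-5378 + (-2 + 22/39))/7 = -3625*(-5378 - 56/39)/7 = -3625*(-209798)/(7*39) = -⅐*(-760517750/39) = 760517750/273 ≈ 2.7858e+6)
B = 756385076/273 (B = -5 + ((760517750/273 - 15244) + 111) = -5 + (756356138/273 + 111) = -5 + 756386441/273 = 756385076/273 ≈ 2.7706e+6)
Q - B = -16786 - 1*756385076/273 = -16786 - 756385076/273 = -760967654/273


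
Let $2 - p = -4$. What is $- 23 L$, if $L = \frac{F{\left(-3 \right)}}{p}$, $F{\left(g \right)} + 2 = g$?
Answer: $\frac{115}{6} \approx 19.167$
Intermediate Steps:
$p = 6$ ($p = 2 - -4 = 2 + 4 = 6$)
$F{\left(g \right)} = -2 + g$
$L = - \frac{5}{6}$ ($L = \frac{-2 - 3}{6} = \left(-5\right) \frac{1}{6} = - \frac{5}{6} \approx -0.83333$)
$- 23 L = \left(-23\right) \left(- \frac{5}{6}\right) = \frac{115}{6}$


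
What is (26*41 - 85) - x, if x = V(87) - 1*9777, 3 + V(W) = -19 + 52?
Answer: 10728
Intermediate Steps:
V(W) = 30 (V(W) = -3 + (-19 + 52) = -3 + 33 = 30)
x = -9747 (x = 30 - 1*9777 = 30 - 9777 = -9747)
(26*41 - 85) - x = (26*41 - 85) - 1*(-9747) = (1066 - 85) + 9747 = 981 + 9747 = 10728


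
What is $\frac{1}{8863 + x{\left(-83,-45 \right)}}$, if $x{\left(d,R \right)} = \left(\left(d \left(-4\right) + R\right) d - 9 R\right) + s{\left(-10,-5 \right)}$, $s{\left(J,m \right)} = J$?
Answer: $- \frac{1}{14563} \approx -6.8667 \cdot 10^{-5}$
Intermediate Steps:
$x{\left(d,R \right)} = -10 - 9 R + d \left(R - 4 d\right)$ ($x{\left(d,R \right)} = \left(\left(d \left(-4\right) + R\right) d - 9 R\right) - 10 = \left(\left(- 4 d + R\right) d - 9 R\right) - 10 = \left(\left(R - 4 d\right) d - 9 R\right) - 10 = \left(d \left(R - 4 d\right) - 9 R\right) - 10 = \left(- 9 R + d \left(R - 4 d\right)\right) - 10 = -10 - 9 R + d \left(R - 4 d\right)$)
$\frac{1}{8863 + x{\left(-83,-45 \right)}} = \frac{1}{8863 - \left(-4130 + 27556\right)} = \frac{1}{8863 + \left(-10 + 405 - 27556 + 3735\right)} = \frac{1}{8863 - 23426} = \frac{1}{-14563} = - \frac{1}{14563}$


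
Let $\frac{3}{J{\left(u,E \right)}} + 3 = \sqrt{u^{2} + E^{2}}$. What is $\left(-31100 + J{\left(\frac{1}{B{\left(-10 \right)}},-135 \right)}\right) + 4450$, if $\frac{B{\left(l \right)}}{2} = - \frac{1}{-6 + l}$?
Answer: $- \frac{487161991}{18280} + \frac{3 \sqrt{18289}}{18280} \approx -26650.0$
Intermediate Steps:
$B{\left(l \right)} = - \frac{2}{-6 + l}$ ($B{\left(l \right)} = 2 \left(- \frac{1}{-6 + l}\right) = - \frac{2}{-6 + l}$)
$J{\left(u,E \right)} = \frac{3}{-3 + \sqrt{E^{2} + u^{2}}}$ ($J{\left(u,E \right)} = \frac{3}{-3 + \sqrt{u^{2} + E^{2}}} = \frac{3}{-3 + \sqrt{E^{2} + u^{2}}}$)
$\left(-31100 + J{\left(\frac{1}{B{\left(-10 \right)}},-135 \right)}\right) + 4450 = \left(-31100 + \frac{3}{-3 + \sqrt{\left(-135\right)^{2} + \left(\frac{1}{\left(-2\right) \frac{1}{-6 - 10}}\right)^{2}}}\right) + 4450 = \left(-31100 + \frac{3}{-3 + \sqrt{18225 + \left(\frac{1}{\left(-2\right) \frac{1}{-16}}\right)^{2}}}\right) + 4450 = \left(-31100 + \frac{3}{-3 + \sqrt{18225 + \left(\frac{1}{\left(-2\right) \left(- \frac{1}{16}\right)}\right)^{2}}}\right) + 4450 = \left(-31100 + \frac{3}{-3 + \sqrt{18225 + \left(\frac{1}{\frac{1}{8}}\right)^{2}}}\right) + 4450 = \left(-31100 + \frac{3}{-3 + \sqrt{18225 + 8^{2}}}\right) + 4450 = \left(-31100 + \frac{3}{-3 + \sqrt{18225 + 64}}\right) + 4450 = \left(-31100 + \frac{3}{-3 + \sqrt{18289}}\right) + 4450 = -26650 + \frac{3}{-3 + \sqrt{18289}}$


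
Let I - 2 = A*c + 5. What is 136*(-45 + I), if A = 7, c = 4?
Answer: -1360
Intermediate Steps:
I = 35 (I = 2 + (7*4 + 5) = 2 + (28 + 5) = 2 + 33 = 35)
136*(-45 + I) = 136*(-45 + 35) = 136*(-10) = -1360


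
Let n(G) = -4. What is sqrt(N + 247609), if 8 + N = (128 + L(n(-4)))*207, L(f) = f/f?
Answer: 8*sqrt(4286) ≈ 523.74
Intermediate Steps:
L(f) = 1
N = 26695 (N = -8 + (128 + 1)*207 = -8 + 129*207 = -8 + 26703 = 26695)
sqrt(N + 247609) = sqrt(26695 + 247609) = sqrt(274304) = 8*sqrt(4286)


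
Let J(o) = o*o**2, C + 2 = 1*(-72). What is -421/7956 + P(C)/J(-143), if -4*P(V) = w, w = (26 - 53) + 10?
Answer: -23675480/447403671 ≈ -0.052917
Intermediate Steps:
C = -74 (C = -2 + 1*(-72) = -2 - 72 = -74)
J(o) = o**3
w = -17 (w = -27 + 10 = -17)
P(V) = 17/4 (P(V) = -1/4*(-17) = 17/4)
-421/7956 + P(C)/J(-143) = -421/7956 + 17/(4*((-143)**3)) = -421*1/7956 + (17/4)/(-2924207) = -421/7956 + (17/4)*(-1/2924207) = -421/7956 - 17/11696828 = -23675480/447403671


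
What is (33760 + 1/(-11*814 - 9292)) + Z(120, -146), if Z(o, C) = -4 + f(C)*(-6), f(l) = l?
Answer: 631895471/18246 ≈ 34632.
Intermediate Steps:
Z(o, C) = -4 - 6*C (Z(o, C) = -4 + C*(-6) = -4 - 6*C)
(33760 + 1/(-11*814 - 9292)) + Z(120, -146) = (33760 + 1/(-11*814 - 9292)) + (-4 - 6*(-146)) = (33760 + 1/(-8954 - 9292)) + (-4 + 876) = (33760 + 1/(-18246)) + 872 = (33760 - 1/18246) + 872 = 615984959/18246 + 872 = 631895471/18246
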